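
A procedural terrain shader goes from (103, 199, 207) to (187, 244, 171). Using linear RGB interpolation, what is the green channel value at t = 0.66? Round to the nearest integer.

G = 199 + 0.66 × (244 − 199) = 228.7 → 229

229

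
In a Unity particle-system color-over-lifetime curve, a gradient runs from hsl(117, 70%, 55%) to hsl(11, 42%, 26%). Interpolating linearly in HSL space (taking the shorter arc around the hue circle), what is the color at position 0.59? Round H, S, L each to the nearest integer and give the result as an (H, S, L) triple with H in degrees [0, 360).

(54, 53, 38)

Hue arc: Δh = 11 − 117 = -106° (|Δh| ≤ 180, already the shorter path).
H = 117 + 0.59 × (-106) = 54.46 → 54°
S = 70 + 0.59 × (42 − 70) = 53.48 → 53%
L = 55 + 0.59 × (26 − 55) = 37.89 → 38%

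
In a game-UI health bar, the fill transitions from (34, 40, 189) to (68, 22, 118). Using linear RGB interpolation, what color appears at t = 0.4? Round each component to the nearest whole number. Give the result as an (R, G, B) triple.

(48, 33, 161)

R = 34 + 0.4 × (68 − 34) = 34 + 0.4 × 34 = 47.6 → 48
G = 40 + 0.4 × (22 − 40) = 40 + 0.4 × -18 = 32.8 → 33
B = 189 + 0.4 × (118 − 189) = 189 + 0.4 × -71 = 160.6 → 161
So the blended color is (48, 33, 161), about #3021a1.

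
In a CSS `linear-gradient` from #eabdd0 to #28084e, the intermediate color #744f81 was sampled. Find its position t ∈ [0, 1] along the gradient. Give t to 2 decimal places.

0.61

Invert the lerp on the R channel (largest span, 194): t = (116 − 234) / (40 − 234) = -118/-194 = 0.60825.
Check on G: (79 − 189)/(8 − 189) = 0.6077 ✓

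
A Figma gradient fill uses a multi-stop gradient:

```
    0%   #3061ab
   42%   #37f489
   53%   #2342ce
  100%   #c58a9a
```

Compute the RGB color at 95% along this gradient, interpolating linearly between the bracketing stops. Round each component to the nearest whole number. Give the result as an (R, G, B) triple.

95% lies between the 53% and 100% stops, so the local fraction is t = (95 − 53)/(100 − 53) = 42/47 ≈ 0.8936.
#2342ce → (35, 66, 206); #c58a9a → (197, 138, 154).
R = 35 + 0.8936 × (197 − 35) = 179.763 → 180
G = 66 + 0.8936 × (138 − 66) = 130.339 → 130
B = 206 + 0.8936 × (154 − 206) = 159.533 → 160

(180, 130, 160)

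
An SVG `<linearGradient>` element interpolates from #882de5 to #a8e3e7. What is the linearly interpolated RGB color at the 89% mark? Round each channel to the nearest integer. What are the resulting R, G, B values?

(164, 207, 231)

#882de5 → (136, 45, 229); #a8e3e7 → (168, 227, 231).
89% corresponds to t = 0.89.
R = 136 + 0.89 × (168 − 136) = 136 + 0.89 × 32 = 164.48 → 164
G = 45 + 0.89 × (227 − 45) = 45 + 0.89 × 182 = 206.98 → 207
B = 229 + 0.89 × (231 − 229) = 229 + 0.89 × 2 = 230.78 → 231
So the blended color is (164, 207, 231), about #a4cfe7.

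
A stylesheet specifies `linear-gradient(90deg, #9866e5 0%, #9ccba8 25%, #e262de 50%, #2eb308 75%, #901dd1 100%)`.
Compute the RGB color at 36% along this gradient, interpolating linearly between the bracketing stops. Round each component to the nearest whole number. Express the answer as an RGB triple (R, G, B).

(187, 157, 192)

36% lies between the 25% and 50% stops, so the local fraction is t = (36 − 25)/(50 − 25) = 11/25 ≈ 0.44.
#9ccba8 → (156, 203, 168); #e262de → (226, 98, 222).
R = 156 + 0.44 × (226 − 156) = 186.8 → 187
G = 203 + 0.44 × (98 − 203) = 156.8 → 157
B = 168 + 0.44 × (222 − 168) = 191.76 → 192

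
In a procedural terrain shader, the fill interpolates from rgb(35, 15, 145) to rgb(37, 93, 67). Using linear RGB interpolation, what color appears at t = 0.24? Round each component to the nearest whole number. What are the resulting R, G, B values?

R = 35 + 0.24 × (37 − 35) = 35 + 0.24 × 2 = 35.48 → 35
G = 15 + 0.24 × (93 − 15) = 15 + 0.24 × 78 = 33.72 → 34
B = 145 + 0.24 × (67 − 145) = 145 + 0.24 × -78 = 126.28 → 126

(35, 34, 126)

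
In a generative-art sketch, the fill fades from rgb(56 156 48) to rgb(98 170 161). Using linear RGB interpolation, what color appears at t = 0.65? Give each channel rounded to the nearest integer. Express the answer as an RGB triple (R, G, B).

(83, 165, 121)

R = 56 + 0.65 × (98 − 56) = 56 + 0.65 × 42 = 83.3 → 83
G = 156 + 0.65 × (170 − 156) = 156 + 0.65 × 14 = 165.1 → 165
B = 48 + 0.65 × (161 − 48) = 48 + 0.65 × 113 = 121.45 → 121
So the blended color is (83, 165, 121), about #53a579.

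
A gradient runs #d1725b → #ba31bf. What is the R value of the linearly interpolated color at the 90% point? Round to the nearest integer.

188

R₁ = 209 (from #d1725b), R₂ = 186 (from #ba31bf).
R = 209 + 0.9 × (186 − 209) = 188.3 → 188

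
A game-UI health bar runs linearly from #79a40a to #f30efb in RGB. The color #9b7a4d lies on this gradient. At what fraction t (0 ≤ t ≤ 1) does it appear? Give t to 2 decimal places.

0.28

Invert the lerp on the B channel (largest span, 241): t = (77 − 10) / (251 − 10) = 67/241 = 0.27801.
Check on R: (155 − 121)/(243 − 121) = 0.2787 ✓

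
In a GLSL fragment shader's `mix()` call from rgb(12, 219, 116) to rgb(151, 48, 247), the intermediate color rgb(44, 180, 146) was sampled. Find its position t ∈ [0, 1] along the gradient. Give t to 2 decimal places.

0.23

Invert the lerp on the G channel (largest span, 171): t = (180 − 219) / (48 − 219) = -39/-171 = 0.22807.
Check on R: (44 − 12)/(151 − 12) = 0.2302 ✓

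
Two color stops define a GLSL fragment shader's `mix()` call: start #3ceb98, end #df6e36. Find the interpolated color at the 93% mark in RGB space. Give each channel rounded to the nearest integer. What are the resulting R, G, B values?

(212, 119, 61)

#3ceb98 → (60, 235, 152); #df6e36 → (223, 110, 54).
93% corresponds to t = 0.93.
R = 60 + 0.93 × (223 − 60) = 60 + 0.93 × 163 = 211.59 → 212
G = 235 + 0.93 × (110 − 235) = 235 + 0.93 × -125 = 118.75 → 119
B = 152 + 0.93 × (54 − 152) = 152 + 0.93 × -98 = 60.86 → 61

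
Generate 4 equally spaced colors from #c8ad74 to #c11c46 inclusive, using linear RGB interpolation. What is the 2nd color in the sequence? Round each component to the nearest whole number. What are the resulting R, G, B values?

With 4 swatches and endpoints inclusive, swatch 2 sits at t = (2 − 1)/(4 − 1) = 1/3 ≈ 0.3333.
#c8ad74 → (200, 173, 116); #c11c46 → (193, 28, 70).
R = 200 + 0.3333 × (193 − 200) = 197.667 → 198
G = 173 + 0.3333 × (28 − 173) = 124.672 → 125
B = 116 + 0.3333 × (70 − 116) = 100.668 → 101

(198, 125, 101)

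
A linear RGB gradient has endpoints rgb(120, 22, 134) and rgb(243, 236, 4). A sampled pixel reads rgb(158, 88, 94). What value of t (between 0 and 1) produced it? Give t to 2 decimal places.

0.31

Invert the lerp on the G channel (largest span, 214): t = (88 − 22) / (236 − 22) = 66/214 = 0.30841.
Check on R: (158 − 120)/(243 − 120) = 0.3089 ✓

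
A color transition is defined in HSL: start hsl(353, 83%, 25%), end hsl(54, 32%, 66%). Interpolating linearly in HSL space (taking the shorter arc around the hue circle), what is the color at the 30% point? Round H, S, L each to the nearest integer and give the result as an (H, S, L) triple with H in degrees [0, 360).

Hue: 54 − 353 = -299°, but |-299| > 180 so the shorter arc goes the other way: Δh = -299 + 360 = 61°.
H = 353 + 0.3 × (61) = 371.3 → 371 → 371 mod 360 = 11°
S = 83 + 0.3 × (32 − 83) = 67.7 → 68%
L = 25 + 0.3 × (66 − 25) = 37.3 → 37%

(11, 68, 37)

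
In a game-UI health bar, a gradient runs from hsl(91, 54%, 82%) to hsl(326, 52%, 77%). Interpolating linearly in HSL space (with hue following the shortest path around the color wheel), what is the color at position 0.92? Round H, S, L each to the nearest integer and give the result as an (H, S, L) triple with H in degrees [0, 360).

(336, 52, 77)

Hue: 326 − 91 = 235°, but |235| > 180 so the shorter arc goes the other way: Δh = 235 − 360 = -125°.
H = 91 + 0.92 × (-125) = -24 → -24 → -24 mod 360 = 336°
S = 54 + 0.92 × (52 − 54) = 52.16 → 52%
L = 82 + 0.92 × (77 − 82) = 77.4 → 77%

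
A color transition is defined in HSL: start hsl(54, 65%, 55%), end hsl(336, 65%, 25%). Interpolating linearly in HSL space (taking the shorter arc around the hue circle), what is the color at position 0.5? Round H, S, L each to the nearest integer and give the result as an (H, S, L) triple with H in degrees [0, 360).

(15, 65, 40)

Hue: 336 − 54 = 282°, but |282| > 180 so the shorter arc goes the other way: Δh = 282 − 360 = -78°.
H = 54 + 0.5 × (-78) = 15 → 15°
S = 65 + 0.5 × (65 − 65) = 65 → 65%
L = 55 + 0.5 × (25 − 55) = 40 → 40%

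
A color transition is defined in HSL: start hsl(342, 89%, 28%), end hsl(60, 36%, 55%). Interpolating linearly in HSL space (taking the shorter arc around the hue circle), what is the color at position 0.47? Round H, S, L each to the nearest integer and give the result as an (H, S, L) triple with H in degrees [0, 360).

(19, 64, 41)

Hue: 60 − 342 = -282°, but |-282| > 180 so the shorter arc goes the other way: Δh = -282 + 360 = 78°.
H = 342 + 0.47 × (78) = 378.66 → 379 → 379 mod 360 = 19°
S = 89 + 0.47 × (36 − 89) = 64.09 → 64%
L = 28 + 0.47 × (55 − 28) = 40.69 → 41%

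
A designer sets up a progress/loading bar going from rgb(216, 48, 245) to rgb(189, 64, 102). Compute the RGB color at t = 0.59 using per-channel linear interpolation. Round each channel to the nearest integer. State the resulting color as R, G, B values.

(200, 57, 161)

R = 216 + 0.59 × (189 − 216) = 216 + 0.59 × -27 = 200.07 → 200
G = 48 + 0.59 × (64 − 48) = 48 + 0.59 × 16 = 57.44 → 57
B = 245 + 0.59 × (102 − 245) = 245 + 0.59 × -143 = 160.63 → 161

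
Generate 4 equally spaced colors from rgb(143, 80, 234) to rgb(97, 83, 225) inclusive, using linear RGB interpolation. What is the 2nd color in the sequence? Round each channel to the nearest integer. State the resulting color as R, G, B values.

(128, 81, 231)

With 4 swatches and endpoints inclusive, swatch 2 sits at t = (2 − 1)/(4 − 1) = 1/3 ≈ 0.3333.
R = 143 + 0.3333 × (97 − 143) = 127.668 → 128
G = 80 + 0.3333 × (83 − 80) = 81 → 81
B = 234 + 0.3333 × (225 − 234) = 231 → 231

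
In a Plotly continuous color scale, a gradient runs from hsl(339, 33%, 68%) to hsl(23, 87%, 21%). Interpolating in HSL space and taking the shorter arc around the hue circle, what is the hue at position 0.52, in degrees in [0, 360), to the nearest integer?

2

Hue: 23 − 339 = -316°, but |-316| > 180 so the shorter arc goes the other way: Δh = -316 + 360 = 44°.
H = 339 + 0.52 × (44) = 361.88 → 362 → 362 mod 360 = 2°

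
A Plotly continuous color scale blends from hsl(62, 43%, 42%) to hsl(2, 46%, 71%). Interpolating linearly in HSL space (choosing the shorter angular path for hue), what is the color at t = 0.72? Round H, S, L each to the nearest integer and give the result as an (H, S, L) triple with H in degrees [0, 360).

(19, 45, 63)

Hue arc: Δh = 2 − 62 = -60° (|Δh| ≤ 180, already the shorter path).
H = 62 + 0.72 × (-60) = 18.8 → 19°
S = 43 + 0.72 × (46 − 43) = 45.16 → 45%
L = 42 + 0.72 × (71 − 42) = 62.88 → 63%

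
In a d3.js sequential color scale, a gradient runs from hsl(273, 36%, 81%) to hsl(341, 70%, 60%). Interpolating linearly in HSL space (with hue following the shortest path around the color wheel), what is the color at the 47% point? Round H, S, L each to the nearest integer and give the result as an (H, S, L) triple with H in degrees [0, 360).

Hue arc: Δh = 341 − 273 = 68° (|Δh| ≤ 180, already the shorter path).
H = 273 + 0.47 × (68) = 304.96 → 305°
S = 36 + 0.47 × (70 − 36) = 51.98 → 52%
L = 81 + 0.47 × (60 − 81) = 71.13 → 71%

(305, 52, 71)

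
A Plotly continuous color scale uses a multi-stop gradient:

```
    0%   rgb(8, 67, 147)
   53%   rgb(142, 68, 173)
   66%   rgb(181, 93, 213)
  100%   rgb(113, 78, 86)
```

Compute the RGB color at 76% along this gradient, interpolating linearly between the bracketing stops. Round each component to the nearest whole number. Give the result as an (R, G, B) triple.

(161, 89, 176)

76% lies between the 66% and 100% stops, so the local fraction is t = (76 − 66)/(100 − 66) = 10/34 ≈ 0.2941.
R = 181 + 0.2941 × (113 − 181) = 161.001 → 161
G = 93 + 0.2941 × (78 − 93) = 88.588 → 89
B = 213 + 0.2941 × (86 − 213) = 175.649 → 176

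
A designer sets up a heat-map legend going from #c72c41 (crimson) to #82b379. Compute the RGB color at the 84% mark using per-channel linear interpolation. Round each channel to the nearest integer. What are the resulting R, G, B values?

#c72c41 → (199, 44, 65); #82b379 → (130, 179, 121).
84% corresponds to t = 0.84.
R = 199 + 0.84 × (130 − 199) = 199 + 0.84 × -69 = 141.04 → 141
G = 44 + 0.84 × (179 − 44) = 44 + 0.84 × 135 = 157.4 → 157
B = 65 + 0.84 × (121 − 65) = 65 + 0.84 × 56 = 112.04 → 112

(141, 157, 112)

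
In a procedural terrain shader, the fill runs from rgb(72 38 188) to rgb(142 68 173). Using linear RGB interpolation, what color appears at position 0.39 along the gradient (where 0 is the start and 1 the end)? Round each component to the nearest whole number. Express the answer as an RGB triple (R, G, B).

R = 72 + 0.39 × (142 − 72) = 72 + 0.39 × 70 = 99.3 → 99
G = 38 + 0.39 × (68 − 38) = 38 + 0.39 × 30 = 49.7 → 50
B = 188 + 0.39 × (173 − 188) = 188 + 0.39 × -15 = 182.15 → 182

(99, 50, 182)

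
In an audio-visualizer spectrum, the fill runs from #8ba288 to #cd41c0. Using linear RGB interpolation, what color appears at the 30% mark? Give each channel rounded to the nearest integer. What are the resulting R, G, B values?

(159, 133, 153)

#8ba288 → (139, 162, 136); #cd41c0 → (205, 65, 192).
30% corresponds to t = 0.3.
R = 139 + 0.3 × (205 − 139) = 139 + 0.3 × 66 = 158.8 → 159
G = 162 + 0.3 × (65 − 162) = 162 + 0.3 × -97 = 132.9 → 133
B = 136 + 0.3 × (192 − 136) = 136 + 0.3 × 56 = 152.8 → 153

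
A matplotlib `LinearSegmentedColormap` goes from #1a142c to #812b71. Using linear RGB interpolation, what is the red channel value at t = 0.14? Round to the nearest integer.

40

R₁ = 26 (from #1a142c), R₂ = 129 (from #812b71).
R = 26 + 0.14 × (129 − 26) = 40.42 → 40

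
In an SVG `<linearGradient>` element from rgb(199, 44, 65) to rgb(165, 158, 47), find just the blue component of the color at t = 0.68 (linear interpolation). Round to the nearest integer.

53

B = 65 + 0.68 × (47 − 65) = 52.76 → 53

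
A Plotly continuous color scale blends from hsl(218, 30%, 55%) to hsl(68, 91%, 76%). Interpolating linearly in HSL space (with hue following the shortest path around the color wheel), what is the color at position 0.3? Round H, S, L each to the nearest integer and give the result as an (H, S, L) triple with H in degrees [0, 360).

Hue arc: Δh = 68 − 218 = -150° (|Δh| ≤ 180, already the shorter path).
H = 218 + 0.3 × (-150) = 173 → 173°
S = 30 + 0.3 × (91 − 30) = 48.3 → 48%
L = 55 + 0.3 × (76 − 55) = 61.3 → 61%

(173, 48, 61)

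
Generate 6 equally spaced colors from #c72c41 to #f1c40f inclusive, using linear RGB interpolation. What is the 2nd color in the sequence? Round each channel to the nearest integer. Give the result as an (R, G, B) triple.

(207, 74, 55)

With 6 swatches and endpoints inclusive, swatch 2 sits at t = (2 − 1)/(6 − 1) = 1/5 ≈ 0.2.
#c72c41 → (199, 44, 65); #f1c40f → (241, 196, 15).
R = 199 + 0.2 × (241 − 199) = 207.4 → 207
G = 44 + 0.2 × (196 − 44) = 74.4 → 74
B = 65 + 0.2 × (15 − 65) = 55 → 55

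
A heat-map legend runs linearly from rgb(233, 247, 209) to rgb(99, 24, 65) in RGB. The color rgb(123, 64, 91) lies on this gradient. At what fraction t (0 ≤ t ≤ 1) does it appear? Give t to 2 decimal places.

Invert the lerp on the G channel (largest span, 223): t = (64 − 247) / (24 − 247) = -183/-223 = 0.82063.
Check on R: (123 − 233)/(99 − 233) = 0.8209 ✓

0.82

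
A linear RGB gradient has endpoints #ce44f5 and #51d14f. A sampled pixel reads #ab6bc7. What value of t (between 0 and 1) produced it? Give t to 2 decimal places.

Invert the lerp on the B channel (largest span, 166): t = (199 − 245) / (79 − 245) = -46/-166 = 0.27711.
Check on R: (171 − 206)/(81 − 206) = 0.28 ✓

0.28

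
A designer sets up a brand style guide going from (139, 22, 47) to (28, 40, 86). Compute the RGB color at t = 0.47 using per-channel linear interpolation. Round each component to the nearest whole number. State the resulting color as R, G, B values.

(87, 30, 65)

R = 139 + 0.47 × (28 − 139) = 139 + 0.47 × -111 = 86.83 → 87
G = 22 + 0.47 × (40 − 22) = 22 + 0.47 × 18 = 30.46 → 30
B = 47 + 0.47 × (86 − 47) = 47 + 0.47 × 39 = 65.33 → 65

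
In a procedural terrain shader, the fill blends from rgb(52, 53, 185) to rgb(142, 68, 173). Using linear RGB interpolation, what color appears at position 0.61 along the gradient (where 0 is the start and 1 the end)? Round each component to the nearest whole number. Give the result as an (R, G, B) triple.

(107, 62, 178)

R = 52 + 0.61 × (142 − 52) = 52 + 0.61 × 90 = 106.9 → 107
G = 53 + 0.61 × (68 − 53) = 53 + 0.61 × 15 = 62.15 → 62
B = 185 + 0.61 × (173 − 185) = 185 + 0.61 × -12 = 177.68 → 178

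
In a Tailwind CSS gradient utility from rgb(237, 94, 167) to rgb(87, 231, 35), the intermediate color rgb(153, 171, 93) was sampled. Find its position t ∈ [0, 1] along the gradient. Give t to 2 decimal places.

0.56

Invert the lerp on the R channel (largest span, 150): t = (153 − 237) / (87 − 237) = -84/-150 = 0.56.
Check on G: (171 − 94)/(231 − 94) = 0.562 ✓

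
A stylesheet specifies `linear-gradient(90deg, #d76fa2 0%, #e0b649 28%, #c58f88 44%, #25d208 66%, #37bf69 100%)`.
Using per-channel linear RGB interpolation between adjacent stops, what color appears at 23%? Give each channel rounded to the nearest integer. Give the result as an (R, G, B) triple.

(222, 169, 89)

23% lies between the 0% and 28% stops, so the local fraction is t = (23 − 0)/(28 − 0) = 23/28 ≈ 0.8214.
#d76fa2 → (215, 111, 162); #e0b649 → (224, 182, 73).
R = 215 + 0.8214 × (224 − 215) = 222.393 → 222
G = 111 + 0.8214 × (182 − 111) = 169.319 → 169
B = 162 + 0.8214 × (73 − 162) = 88.895 → 89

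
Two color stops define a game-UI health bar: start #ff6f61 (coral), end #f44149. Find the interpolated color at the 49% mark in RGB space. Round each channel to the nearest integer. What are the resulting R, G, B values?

#ff6f61 → (255, 111, 97); #f44149 → (244, 65, 73).
49% corresponds to t = 0.49.
R = 255 + 0.49 × (244 − 255) = 255 + 0.49 × -11 = 249.61 → 250
G = 111 + 0.49 × (65 − 111) = 111 + 0.49 × -46 = 88.46 → 88
B = 97 + 0.49 × (73 − 97) = 97 + 0.49 × -24 = 85.24 → 85
So the blended color is (250, 88, 85), about #fa5855.

(250, 88, 85)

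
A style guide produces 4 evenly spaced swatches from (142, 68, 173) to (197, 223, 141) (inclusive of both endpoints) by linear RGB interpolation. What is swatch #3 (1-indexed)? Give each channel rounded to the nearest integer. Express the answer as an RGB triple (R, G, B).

With 4 swatches and endpoints inclusive, swatch 3 sits at t = (3 − 1)/(4 − 1) = 2/3 ≈ 0.6667.
R = 142 + 0.6667 × (197 − 142) = 178.668 → 179
G = 68 + 0.6667 × (223 − 68) = 171.339 → 171
B = 173 + 0.6667 × (141 − 173) = 151.666 → 152

(179, 171, 152)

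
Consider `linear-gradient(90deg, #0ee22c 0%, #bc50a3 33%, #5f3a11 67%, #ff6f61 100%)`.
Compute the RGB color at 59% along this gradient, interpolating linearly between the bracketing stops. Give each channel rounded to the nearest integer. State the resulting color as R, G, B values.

59% lies between the 33% and 67% stops, so the local fraction is t = (59 − 33)/(67 − 33) = 26/34 ≈ 0.7647.
#bc50a3 → (188, 80, 163); #5f3a11 → (95, 58, 17).
R = 188 + 0.7647 × (95 − 188) = 116.883 → 117
G = 80 + 0.7647 × (58 − 80) = 63.177 → 63
B = 163 + 0.7647 × (17 − 163) = 51.354 → 51

(117, 63, 51)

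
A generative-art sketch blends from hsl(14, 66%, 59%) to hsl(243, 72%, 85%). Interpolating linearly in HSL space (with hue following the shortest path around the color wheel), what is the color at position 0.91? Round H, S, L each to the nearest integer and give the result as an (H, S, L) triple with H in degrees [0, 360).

Hue: 243 − 14 = 229°, but |229| > 180 so the shorter arc goes the other way: Δh = 229 − 360 = -131°.
H = 14 + 0.91 × (-131) = -105.21 → -105 → -105 mod 360 = 255°
S = 66 + 0.91 × (72 − 66) = 71.46 → 71%
L = 59 + 0.91 × (85 − 59) = 82.66 → 83%

(255, 71, 83)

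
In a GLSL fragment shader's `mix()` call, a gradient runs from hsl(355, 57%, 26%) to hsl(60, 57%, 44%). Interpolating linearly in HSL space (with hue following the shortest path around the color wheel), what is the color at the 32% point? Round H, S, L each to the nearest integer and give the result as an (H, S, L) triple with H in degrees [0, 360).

(16, 57, 32)

Hue: 60 − 355 = -295°, but |-295| > 180 so the shorter arc goes the other way: Δh = -295 + 360 = 65°.
H = 355 + 0.32 × (65) = 375.8 → 376 → 376 mod 360 = 16°
S = 57 + 0.32 × (57 − 57) = 57 → 57%
L = 26 + 0.32 × (44 − 26) = 31.76 → 32%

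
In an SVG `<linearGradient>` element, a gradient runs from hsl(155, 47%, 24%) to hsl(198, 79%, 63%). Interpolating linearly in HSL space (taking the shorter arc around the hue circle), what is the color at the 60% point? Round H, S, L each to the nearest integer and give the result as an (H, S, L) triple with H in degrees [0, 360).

(181, 66, 47)

Hue arc: Δh = 198 − 155 = 43° (|Δh| ≤ 180, already the shorter path).
H = 155 + 0.6 × (43) = 180.8 → 181°
S = 47 + 0.6 × (79 − 47) = 66.2 → 66%
L = 24 + 0.6 × (63 − 24) = 47.4 → 47%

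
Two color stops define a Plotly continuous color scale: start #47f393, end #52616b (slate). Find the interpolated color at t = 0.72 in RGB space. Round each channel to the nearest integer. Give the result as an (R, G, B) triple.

(79, 138, 118)

#47f393 → (71, 243, 147); #52616b → (82, 97, 107).
R = 71 + 0.72 × (82 − 71) = 71 + 0.72 × 11 = 78.92 → 79
G = 243 + 0.72 × (97 − 243) = 243 + 0.72 × -146 = 137.88 → 138
B = 147 + 0.72 × (107 − 147) = 147 + 0.72 × -40 = 118.2 → 118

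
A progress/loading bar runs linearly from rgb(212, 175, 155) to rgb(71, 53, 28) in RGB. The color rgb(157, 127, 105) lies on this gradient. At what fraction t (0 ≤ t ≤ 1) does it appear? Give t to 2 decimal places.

0.39

Invert the lerp on the R channel (largest span, 141): t = (157 − 212) / (71 − 212) = -55/-141 = 0.39007.
Check on G: (127 − 175)/(53 − 175) = 0.3934 ✓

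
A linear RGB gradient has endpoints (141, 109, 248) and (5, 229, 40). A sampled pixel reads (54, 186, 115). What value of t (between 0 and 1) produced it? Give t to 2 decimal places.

Invert the lerp on the B channel (largest span, 208): t = (115 − 248) / (40 − 248) = -133/-208 = 0.63942.
Check on R: (54 − 141)/(5 − 141) = 0.6397 ✓

0.64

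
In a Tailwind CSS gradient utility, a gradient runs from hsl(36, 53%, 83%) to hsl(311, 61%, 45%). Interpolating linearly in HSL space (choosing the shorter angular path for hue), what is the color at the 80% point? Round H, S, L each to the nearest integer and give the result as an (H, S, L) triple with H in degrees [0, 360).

Hue: 311 − 36 = 275°, but |275| > 180 so the shorter arc goes the other way: Δh = 275 − 360 = -85°.
H = 36 + 0.8 × (-85) = -32 → -32 → -32 mod 360 = 328°
S = 53 + 0.8 × (61 − 53) = 59.4 → 59%
L = 83 + 0.8 × (45 − 83) = 52.6 → 53%

(328, 59, 53)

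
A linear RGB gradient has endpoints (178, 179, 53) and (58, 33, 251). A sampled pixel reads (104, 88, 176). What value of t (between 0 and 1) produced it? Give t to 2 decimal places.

0.62

Invert the lerp on the B channel (largest span, 198): t = (176 − 53) / (251 − 53) = 123/198 = 0.62121.
Check on R: (104 − 178)/(58 − 178) = 0.6167 ✓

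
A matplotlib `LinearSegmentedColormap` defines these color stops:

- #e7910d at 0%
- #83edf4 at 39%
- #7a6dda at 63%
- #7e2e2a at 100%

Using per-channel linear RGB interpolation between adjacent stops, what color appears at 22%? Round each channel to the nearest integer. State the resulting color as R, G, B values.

22% lies between the 0% and 39% stops, so the local fraction is t = (22 − 0)/(39 − 0) = 22/39 ≈ 0.5641.
#e7910d → (231, 145, 13); #83edf4 → (131, 237, 244).
R = 231 + 0.5641 × (131 − 231) = 174.59 → 175
G = 145 + 0.5641 × (237 − 145) = 196.897 → 197
B = 13 + 0.5641 × (244 − 13) = 143.307 → 143

(175, 197, 143)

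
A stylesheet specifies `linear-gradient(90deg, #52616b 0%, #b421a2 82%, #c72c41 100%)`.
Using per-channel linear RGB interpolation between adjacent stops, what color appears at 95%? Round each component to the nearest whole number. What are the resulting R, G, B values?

95% lies between the 82% and 100% stops, so the local fraction is t = (95 − 82)/(100 − 82) = 13/18 ≈ 0.7222.
#b421a2 → (180, 33, 162); #c72c41 → (199, 44, 65).
R = 180 + 0.7222 × (199 − 180) = 193.722 → 194
G = 33 + 0.7222 × (44 − 33) = 40.944 → 41
B = 162 + 0.7222 × (65 − 162) = 91.947 → 92

(194, 41, 92)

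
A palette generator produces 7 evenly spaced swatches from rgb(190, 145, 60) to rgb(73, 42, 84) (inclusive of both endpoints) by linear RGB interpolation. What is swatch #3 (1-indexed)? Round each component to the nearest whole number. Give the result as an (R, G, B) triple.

With 7 swatches and endpoints inclusive, swatch 3 sits at t = (3 − 1)/(7 − 1) = 2/6 ≈ 0.3333.
R = 190 + 0.3333 × (73 − 190) = 151.004 → 151
G = 145 + 0.3333 × (42 − 145) = 110.67 → 111
B = 60 + 0.3333 × (84 − 60) = 67.999 → 68

(151, 111, 68)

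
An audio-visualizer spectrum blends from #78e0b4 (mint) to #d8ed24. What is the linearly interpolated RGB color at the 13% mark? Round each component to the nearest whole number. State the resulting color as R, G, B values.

(132, 226, 161)

#78e0b4 → (120, 224, 180); #d8ed24 → (216, 237, 36).
13% corresponds to t = 0.13.
R = 120 + 0.13 × (216 − 120) = 120 + 0.13 × 96 = 132.48 → 132
G = 224 + 0.13 × (237 − 224) = 224 + 0.13 × 13 = 225.69 → 226
B = 180 + 0.13 × (36 − 180) = 180 + 0.13 × -144 = 161.28 → 161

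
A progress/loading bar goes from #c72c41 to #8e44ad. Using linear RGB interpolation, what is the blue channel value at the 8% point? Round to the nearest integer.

B₁ = 65 (from #c72c41), B₂ = 173 (from #8e44ad).
B = 65 + 0.08 × (173 − 65) = 73.64 → 74

74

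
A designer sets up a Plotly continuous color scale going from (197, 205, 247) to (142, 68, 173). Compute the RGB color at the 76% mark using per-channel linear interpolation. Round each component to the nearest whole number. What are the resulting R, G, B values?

76% corresponds to t = 0.76.
R = 197 + 0.76 × (142 − 197) = 197 + 0.76 × -55 = 155.2 → 155
G = 205 + 0.76 × (68 − 205) = 205 + 0.76 × -137 = 100.88 → 101
B = 247 + 0.76 × (173 − 247) = 247 + 0.76 × -74 = 190.76 → 191

(155, 101, 191)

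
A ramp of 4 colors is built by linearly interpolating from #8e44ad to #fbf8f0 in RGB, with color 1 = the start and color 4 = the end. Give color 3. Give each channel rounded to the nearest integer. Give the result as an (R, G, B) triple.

(215, 188, 218)

With 4 swatches and endpoints inclusive, swatch 3 sits at t = (3 − 1)/(4 − 1) = 2/3 ≈ 0.6667.
#8e44ad → (142, 68, 173); #fbf8f0 → (251, 248, 240).
R = 142 + 0.6667 × (251 − 142) = 214.67 → 215
G = 68 + 0.6667 × (248 − 68) = 188.006 → 188
B = 173 + 0.6667 × (240 − 173) = 217.669 → 218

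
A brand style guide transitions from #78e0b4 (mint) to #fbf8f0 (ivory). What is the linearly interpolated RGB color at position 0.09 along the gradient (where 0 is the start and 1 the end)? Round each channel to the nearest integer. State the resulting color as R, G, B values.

(132, 226, 185)

#78e0b4 → (120, 224, 180); #fbf8f0 → (251, 248, 240).
R = 120 + 0.09 × (251 − 120) = 120 + 0.09 × 131 = 131.79 → 132
G = 224 + 0.09 × (248 − 224) = 224 + 0.09 × 24 = 226.16 → 226
B = 180 + 0.09 × (240 − 180) = 180 + 0.09 × 60 = 185.4 → 185
So the blended color is (132, 226, 185), about #84e2b9.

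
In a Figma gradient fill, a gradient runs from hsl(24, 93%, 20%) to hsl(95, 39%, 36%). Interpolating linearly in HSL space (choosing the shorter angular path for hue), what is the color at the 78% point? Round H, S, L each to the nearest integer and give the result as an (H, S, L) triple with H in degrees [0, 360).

(79, 51, 32)

Hue arc: Δh = 95 − 24 = 71° (|Δh| ≤ 180, already the shorter path).
H = 24 + 0.78 × (71) = 79.38 → 79°
S = 93 + 0.78 × (39 − 93) = 50.88 → 51%
L = 20 + 0.78 × (36 − 20) = 32.48 → 32%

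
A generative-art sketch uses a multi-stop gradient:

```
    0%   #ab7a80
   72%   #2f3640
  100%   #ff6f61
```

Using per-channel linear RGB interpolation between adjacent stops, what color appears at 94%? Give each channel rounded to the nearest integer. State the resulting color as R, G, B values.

94% lies between the 72% and 100% stops, so the local fraction is t = (94 − 72)/(100 − 72) = 22/28 ≈ 0.7857.
#2f3640 → (47, 54, 64); #ff6f61 → (255, 111, 97).
R = 47 + 0.7857 × (255 − 47) = 210.426 → 210
G = 54 + 0.7857 × (111 − 54) = 98.785 → 99
B = 64 + 0.7857 × (97 − 64) = 89.928 → 90

(210, 99, 90)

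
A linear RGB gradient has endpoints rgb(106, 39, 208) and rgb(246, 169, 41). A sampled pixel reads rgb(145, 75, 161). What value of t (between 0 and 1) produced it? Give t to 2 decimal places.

Invert the lerp on the B channel (largest span, 167): t = (161 − 208) / (41 − 208) = -47/-167 = 0.28144.
Check on R: (145 − 106)/(246 − 106) = 0.2786 ✓

0.28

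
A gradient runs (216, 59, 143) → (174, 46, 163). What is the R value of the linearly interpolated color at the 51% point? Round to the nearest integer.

R = 216 + 0.51 × (174 − 216) = 194.58 → 195

195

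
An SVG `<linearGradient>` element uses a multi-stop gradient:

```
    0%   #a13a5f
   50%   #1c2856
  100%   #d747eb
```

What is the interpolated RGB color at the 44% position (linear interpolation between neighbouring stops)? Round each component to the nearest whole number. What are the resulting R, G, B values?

(44, 42, 87)

44% lies between the 0% and 50% stops, so the local fraction is t = (44 − 0)/(50 − 0) = 44/50 ≈ 0.88.
#a13a5f → (161, 58, 95); #1c2856 → (28, 40, 86).
R = 161 + 0.88 × (28 − 161) = 43.96 → 44
G = 58 + 0.88 × (40 − 58) = 42.16 → 42
B = 95 + 0.88 × (86 − 95) = 87.08 → 87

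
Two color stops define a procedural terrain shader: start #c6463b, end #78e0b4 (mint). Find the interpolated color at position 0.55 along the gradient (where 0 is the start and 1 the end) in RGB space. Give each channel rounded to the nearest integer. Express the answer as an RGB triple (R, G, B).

#c6463b → (198, 70, 59); #78e0b4 → (120, 224, 180).
R = 198 + 0.55 × (120 − 198) = 198 + 0.55 × -78 = 155.1 → 155
G = 70 + 0.55 × (224 − 70) = 70 + 0.55 × 154 = 154.7 → 155
B = 59 + 0.55 × (180 − 59) = 59 + 0.55 × 121 = 125.55 → 126
So the blended color is (155, 155, 126), about #9b9b7e.

(155, 155, 126)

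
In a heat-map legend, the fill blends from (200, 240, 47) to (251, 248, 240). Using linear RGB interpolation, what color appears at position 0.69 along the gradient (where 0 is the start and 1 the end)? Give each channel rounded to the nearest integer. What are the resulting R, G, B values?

R = 200 + 0.69 × (251 − 200) = 200 + 0.69 × 51 = 235.19 → 235
G = 240 + 0.69 × (248 − 240) = 240 + 0.69 × 8 = 245.52 → 246
B = 47 + 0.69 × (240 − 47) = 47 + 0.69 × 193 = 180.17 → 180
So the blended color is (235, 246, 180), about #ebf6b4.

(235, 246, 180)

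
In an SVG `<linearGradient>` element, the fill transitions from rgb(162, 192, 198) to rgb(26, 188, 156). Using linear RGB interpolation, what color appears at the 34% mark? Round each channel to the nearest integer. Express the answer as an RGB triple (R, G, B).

34% corresponds to t = 0.34.
R = 162 + 0.34 × (26 − 162) = 162 + 0.34 × -136 = 115.76 → 116
G = 192 + 0.34 × (188 − 192) = 192 + 0.34 × -4 = 190.64 → 191
B = 198 + 0.34 × (156 − 198) = 198 + 0.34 × -42 = 183.72 → 184

(116, 191, 184)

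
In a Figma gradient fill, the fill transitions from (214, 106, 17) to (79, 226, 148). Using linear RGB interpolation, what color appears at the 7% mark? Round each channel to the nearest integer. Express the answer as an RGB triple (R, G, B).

(205, 114, 26)

7% corresponds to t = 0.07.
R = 214 + 0.07 × (79 − 214) = 214 + 0.07 × -135 = 204.55 → 205
G = 106 + 0.07 × (226 − 106) = 106 + 0.07 × 120 = 114.4 → 114
B = 17 + 0.07 × (148 − 17) = 17 + 0.07 × 131 = 26.17 → 26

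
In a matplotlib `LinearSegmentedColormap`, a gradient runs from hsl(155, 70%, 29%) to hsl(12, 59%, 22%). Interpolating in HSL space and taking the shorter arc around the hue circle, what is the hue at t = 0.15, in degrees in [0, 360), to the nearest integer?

134

Hue arc: Δh = 12 − 155 = -143° (|Δh| ≤ 180, already the shorter path).
H = 155 + 0.15 × (-143) = 133.55 → 134°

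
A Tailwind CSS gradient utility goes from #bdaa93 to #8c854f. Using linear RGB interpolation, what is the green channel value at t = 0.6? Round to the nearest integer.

148

G₁ = 170 (from #bdaa93), G₂ = 133 (from #8c854f).
G = 170 + 0.6 × (133 − 170) = 147.8 → 148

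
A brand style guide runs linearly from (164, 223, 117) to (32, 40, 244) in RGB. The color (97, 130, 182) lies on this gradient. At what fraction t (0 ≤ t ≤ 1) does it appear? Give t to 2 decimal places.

Invert the lerp on the G channel (largest span, 183): t = (130 − 223) / (40 − 223) = -93/-183 = 0.5082.
Check on R: (97 − 164)/(32 − 164) = 0.5076 ✓

0.51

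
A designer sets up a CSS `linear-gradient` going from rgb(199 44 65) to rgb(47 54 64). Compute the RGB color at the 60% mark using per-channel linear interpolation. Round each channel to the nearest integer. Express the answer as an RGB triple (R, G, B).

60% corresponds to t = 0.6.
R = 199 + 0.6 × (47 − 199) = 199 + 0.6 × -152 = 107.8 → 108
G = 44 + 0.6 × (54 − 44) = 44 + 0.6 × 10 = 50 → 50
B = 65 + 0.6 × (64 − 65) = 65 + 0.6 × -1 = 64.4 → 64

(108, 50, 64)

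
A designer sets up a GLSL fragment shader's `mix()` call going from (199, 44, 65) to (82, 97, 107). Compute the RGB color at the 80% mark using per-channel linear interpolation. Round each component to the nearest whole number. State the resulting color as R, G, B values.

(105, 86, 99)

80% corresponds to t = 0.8.
R = 199 + 0.8 × (82 − 199) = 199 + 0.8 × -117 = 105.4 → 105
G = 44 + 0.8 × (97 − 44) = 44 + 0.8 × 53 = 86.4 → 86
B = 65 + 0.8 × (107 − 65) = 65 + 0.8 × 42 = 98.6 → 99
So the blended color is (105, 86, 99), about #695663.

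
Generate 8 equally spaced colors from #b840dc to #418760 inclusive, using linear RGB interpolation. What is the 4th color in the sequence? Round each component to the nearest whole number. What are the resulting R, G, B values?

(133, 94, 167)

With 8 swatches and endpoints inclusive, swatch 4 sits at t = (4 − 1)/(8 − 1) = 3/7 ≈ 0.4286.
#b840dc → (184, 64, 220); #418760 → (65, 135, 96).
R = 184 + 0.4286 × (65 − 184) = 132.997 → 133
G = 64 + 0.4286 × (135 − 64) = 94.431 → 94
B = 220 + 0.4286 × (96 − 220) = 166.854 → 167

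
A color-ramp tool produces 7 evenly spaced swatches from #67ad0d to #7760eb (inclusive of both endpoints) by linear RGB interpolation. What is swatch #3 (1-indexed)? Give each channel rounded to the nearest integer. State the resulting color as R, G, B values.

(108, 147, 87)

With 7 swatches and endpoints inclusive, swatch 3 sits at t = (3 − 1)/(7 − 1) = 2/6 ≈ 0.3333.
#67ad0d → (103, 173, 13); #7760eb → (119, 96, 235).
R = 103 + 0.3333 × (119 − 103) = 108.333 → 108
G = 173 + 0.3333 × (96 − 173) = 147.336 → 147
B = 13 + 0.3333 × (235 − 13) = 86.993 → 87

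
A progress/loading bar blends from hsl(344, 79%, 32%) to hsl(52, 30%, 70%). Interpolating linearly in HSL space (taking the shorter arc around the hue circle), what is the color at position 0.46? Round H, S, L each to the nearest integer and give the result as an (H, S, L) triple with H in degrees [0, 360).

Hue: 52 − 344 = -292°, but |-292| > 180 so the shorter arc goes the other way: Δh = -292 + 360 = 68°.
H = 344 + 0.46 × (68) = 375.28 → 375 → 375 mod 360 = 15°
S = 79 + 0.46 × (30 − 79) = 56.46 → 56%
L = 32 + 0.46 × (70 − 32) = 49.48 → 49%

(15, 56, 49)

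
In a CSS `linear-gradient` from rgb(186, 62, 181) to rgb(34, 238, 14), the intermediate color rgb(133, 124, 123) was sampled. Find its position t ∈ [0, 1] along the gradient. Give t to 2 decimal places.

0.35

Invert the lerp on the G channel (largest span, 176): t = (124 − 62) / (238 − 62) = 62/176 = 0.35227.
Check on R: (133 − 186)/(34 − 186) = 0.3487 ✓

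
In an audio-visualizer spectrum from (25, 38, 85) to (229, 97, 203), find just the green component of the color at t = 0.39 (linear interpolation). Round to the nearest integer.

G = 38 + 0.39 × (97 − 38) = 61.01 → 61

61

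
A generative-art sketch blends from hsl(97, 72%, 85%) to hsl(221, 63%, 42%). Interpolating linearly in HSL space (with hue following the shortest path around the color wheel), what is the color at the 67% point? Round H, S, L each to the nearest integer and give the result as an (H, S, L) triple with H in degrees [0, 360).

(180, 66, 56)

Hue arc: Δh = 221 − 97 = 124° (|Δh| ≤ 180, already the shorter path).
H = 97 + 0.67 × (124) = 180.08 → 180°
S = 72 + 0.67 × (63 − 72) = 65.97 → 66%
L = 85 + 0.67 × (42 − 85) = 56.19 → 56%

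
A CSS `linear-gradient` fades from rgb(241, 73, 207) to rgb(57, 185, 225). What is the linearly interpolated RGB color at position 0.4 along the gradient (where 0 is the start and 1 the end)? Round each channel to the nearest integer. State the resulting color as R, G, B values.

R = 241 + 0.4 × (57 − 241) = 241 + 0.4 × -184 = 167.4 → 167
G = 73 + 0.4 × (185 − 73) = 73 + 0.4 × 112 = 117.8 → 118
B = 207 + 0.4 × (225 − 207) = 207 + 0.4 × 18 = 214.2 → 214

(167, 118, 214)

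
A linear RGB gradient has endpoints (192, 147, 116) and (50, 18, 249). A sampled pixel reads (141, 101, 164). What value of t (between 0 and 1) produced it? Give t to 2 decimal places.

0.36

Invert the lerp on the R channel (largest span, 142): t = (141 − 192) / (50 − 192) = -51/-142 = 0.35915.
Check on G: (101 − 147)/(18 − 147) = 0.3566 ✓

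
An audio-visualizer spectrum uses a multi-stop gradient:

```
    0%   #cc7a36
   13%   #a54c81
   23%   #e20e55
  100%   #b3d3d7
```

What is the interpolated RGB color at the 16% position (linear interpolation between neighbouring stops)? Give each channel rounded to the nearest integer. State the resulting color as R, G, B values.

16% lies between the 13% and 23% stops, so the local fraction is t = (16 − 13)/(23 − 13) = 3/10 ≈ 0.3.
#a54c81 → (165, 76, 129); #e20e55 → (226, 14, 85).
R = 165 + 0.3 × (226 − 165) = 183.3 → 183
G = 76 + 0.3 × (14 − 76) = 57.4 → 57
B = 129 + 0.3 × (85 − 129) = 115.8 → 116

(183, 57, 116)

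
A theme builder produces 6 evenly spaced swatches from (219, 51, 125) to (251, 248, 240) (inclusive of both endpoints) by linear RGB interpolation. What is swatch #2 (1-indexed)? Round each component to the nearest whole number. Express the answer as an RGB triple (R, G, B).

(225, 90, 148)

With 6 swatches and endpoints inclusive, swatch 2 sits at t = (2 − 1)/(6 − 1) = 1/5 ≈ 0.2.
R = 219 + 0.2 × (251 − 219) = 225.4 → 225
G = 51 + 0.2 × (248 − 51) = 90.4 → 90
B = 125 + 0.2 × (240 − 125) = 148 → 148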